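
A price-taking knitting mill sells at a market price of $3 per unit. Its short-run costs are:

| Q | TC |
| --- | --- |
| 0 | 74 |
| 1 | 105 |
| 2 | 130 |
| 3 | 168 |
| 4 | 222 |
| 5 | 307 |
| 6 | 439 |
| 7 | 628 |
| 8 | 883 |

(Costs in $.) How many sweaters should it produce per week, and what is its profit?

Q = 0 (shut down); profit = -$74

Tabulate TR − TC: Q=0: -74; Q=1: -102; Q=2: -124; Q=3: -159; Q=4: -210; Q=5: -292; Q=6: -421; Q=7: -607; Q=8: -859.
Profit is highest at Q = 0. Equivalently, the lowest AVC in the table is 56/2 ≈ $28 at Q = 2, and P = $3 falls below it — price never covers variable cost, so the firm shuts down and loses only its fixed cost.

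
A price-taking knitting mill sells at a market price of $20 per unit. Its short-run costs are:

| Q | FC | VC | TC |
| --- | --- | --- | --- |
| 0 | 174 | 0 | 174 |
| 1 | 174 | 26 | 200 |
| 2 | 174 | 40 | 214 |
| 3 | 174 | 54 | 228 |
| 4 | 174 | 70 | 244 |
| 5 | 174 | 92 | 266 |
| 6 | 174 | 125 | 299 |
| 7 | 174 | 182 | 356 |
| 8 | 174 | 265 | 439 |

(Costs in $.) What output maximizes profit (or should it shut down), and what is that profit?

Compute π = P·Q − TC at each output: Q=0: -174; Q=1: -180; Q=2: -174; Q=3: -168; Q=4: -164; Q=5: -166; Q=6: -179; Q=7: -216; Q=8: -279.
Profit is maximized at Q = 4. AVC there is 70/4 = $17.50 ≤ P, so producing beats shutting down (which would give -$174).

Q = 4; profit = -$164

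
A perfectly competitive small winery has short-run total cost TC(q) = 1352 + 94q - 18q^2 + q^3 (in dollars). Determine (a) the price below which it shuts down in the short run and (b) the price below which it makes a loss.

Shutdown price = $13; break-even price = $133

AVC = 94 - 18q + q^2; minimized at q = 9, giving min AVC = $13. That is the shutdown price.
ATC = 1352/q + 94 - 18q + q^2. Setting dATC/dq = −1352/q^2 − 18 + 2q = 0 gives q = 13 (since 2·13^3 − 18·13^2 = 1352).
min ATC = 1352/13 + 94 − 18·13 + 13^2 = $133. That is the break-even price.
Between these two prices the firm operates at a loss; above $133 it earns a profit.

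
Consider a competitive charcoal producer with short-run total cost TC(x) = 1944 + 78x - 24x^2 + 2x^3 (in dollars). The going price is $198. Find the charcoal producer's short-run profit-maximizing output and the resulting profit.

AVC = 78 - 24x + 2x^2; min AVC = $6 at x = 6. Since P = $198 ≥ min AVC, the firm produces.
MC = 78 - 48x + 6x^2. Setting P = MC and taking the root on the rising branch gives x* = 10.
TR = 198·10 = 1980. TC = 1944 + 380 = 2324. Profit = 1980 − 2324 = -$344.
By producing, the firm covers all variable cost plus $1600 of fixed cost; shutting down would lose the full $1944.

Profit = -$344 at x = 10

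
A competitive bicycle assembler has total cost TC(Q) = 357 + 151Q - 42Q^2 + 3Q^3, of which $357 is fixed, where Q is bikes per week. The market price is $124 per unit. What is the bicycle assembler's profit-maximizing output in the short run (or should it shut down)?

Strip out fixed cost: VC = 151Q - 42Q^2 + 3Q^3. Then AVC = 151 - 42Q + 3Q^2 and MC = 151 - 84Q + 9Q^2.
AVC is minimized where dAVC/dQ = -42 + 6Q = 0, at Q = 7; min AVC = 151 - 42·7 + 3·7^2 = $4.
P = $124 exceeds min AVC = $4, so the firm stays open.
Solving P = MC: 27 - 84Q + 9Q^2 = 0 ⇒ Q = 1/3 or 9. On the upward-sloping branch, Q* = 9.
Check: AVC at Q = 9 is $16 ≤ P, so revenue covers variable cost.
Profit = P·Q − TC = 124·9 − 501 = $615.

Produce at Q = 9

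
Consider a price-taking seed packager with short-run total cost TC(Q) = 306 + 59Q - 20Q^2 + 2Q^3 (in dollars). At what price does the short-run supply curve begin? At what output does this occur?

$9 per unit, at Q = 5

The firm shuts down when price falls below the minimum of average variable cost. AVC = VC/Q = 59 - 20Q + 2Q^2.
dAVC/dQ = -20 + 4Q = 0 gives Q = 5. min AVC = 59 - 20·5 + 2·5^2 = 9.
For P < $9 the firm produces nothing.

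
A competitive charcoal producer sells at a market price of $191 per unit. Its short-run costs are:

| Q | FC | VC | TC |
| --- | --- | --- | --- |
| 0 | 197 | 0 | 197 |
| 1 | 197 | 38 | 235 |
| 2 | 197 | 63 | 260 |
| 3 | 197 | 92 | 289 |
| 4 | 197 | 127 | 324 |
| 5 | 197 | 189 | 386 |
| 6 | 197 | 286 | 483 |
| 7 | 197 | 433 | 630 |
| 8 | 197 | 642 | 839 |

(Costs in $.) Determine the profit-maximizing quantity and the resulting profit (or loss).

Q = 7; profit = $707

Compute π = P·Q − TC at each output: Q=0: -197; Q=1: -44; Q=2: 122; Q=3: 284; Q=4: 440; Q=5: 569; Q=6: 663; Q=7: 707; Q=8: 689.
Profit is maximized at Q = 7. AVC there is 433/7 = $61.86 ≤ P, so producing beats shutting down (which would give -$197).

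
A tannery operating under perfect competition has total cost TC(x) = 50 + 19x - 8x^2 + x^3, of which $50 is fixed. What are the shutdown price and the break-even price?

Shutdown price = $3; break-even price = $14

Shutdown price = min AVC. AVC = 19 - 8x + x^2, with vertex at x = 4 and minimum $3.
ATC = 50/x + 19 - 8x + x^2. Setting dATC/dx = −50/x^2 − 8 + 2x = 0 gives x = 5 (since 2·5^3 − 8·5^2 = 50).
min ATC = 50/5 + 19 − 8·5 + 5^2 = $14. That is the break-even price.
Between these two prices the firm operates at a loss; above $14 it earns a profit.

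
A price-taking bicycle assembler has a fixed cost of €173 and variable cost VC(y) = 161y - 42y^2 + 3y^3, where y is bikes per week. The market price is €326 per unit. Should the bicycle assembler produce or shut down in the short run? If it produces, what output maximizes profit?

Produce at y = 11

From TC, MC = TC'(y) = 161 - 84y + 9y^2 and AVC = VC/y = 161 - 42y + 3y^2.
The AVC parabola has its vertex at y = 42/6 = 7, where AVC = 161 - 42·7 + 3·7^2 = €14.
Since P = €326 ≥ min AVC = €14, price covers variable cost and the firm should produce.
Set P = MC: 326 = 161 - 84y + 9y^2 → -165 - 84y + 9y^2 = 0. The roots are y = -5/3 and y = 11; the profit-maximizing output is on the rising part of MC, so y* = 11.
Check: AVC at y = 11 is €62 ≤ P, so revenue covers variable cost.
Profit = P·y − TC = 326·11 − 855 = €2731.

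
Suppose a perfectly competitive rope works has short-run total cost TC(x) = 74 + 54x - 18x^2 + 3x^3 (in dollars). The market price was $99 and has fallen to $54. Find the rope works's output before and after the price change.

Output falls from 5 to 4

AVC = 54 - 18x + 3x^2, minimized at x = 3 where min AVC = $27. MC = 54 - 36x + 9x^2.
At P = $99 ≥ min AVC, set P = MC on the rising branch: x = 5.
At P = $54 ≥ min AVC, set P = MC: x = 4. The firm stays open but cuts output.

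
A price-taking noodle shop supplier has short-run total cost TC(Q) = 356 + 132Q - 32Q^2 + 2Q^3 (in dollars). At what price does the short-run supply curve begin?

Short-run supply begins at min AVC. From VC = 132Q - 32Q^2 + 2Q^3, AVC = 132 - 32Q + 2Q^2.
dAVC/dQ = -32 + 4Q = 0 gives Q = 8. min AVC = 132 - 32·8 + 2·8^2 = 4.
The firm shuts down for any P below $4.

$4 per unit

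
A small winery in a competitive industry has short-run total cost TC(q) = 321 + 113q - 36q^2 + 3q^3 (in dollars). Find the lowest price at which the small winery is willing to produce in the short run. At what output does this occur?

$5 per unit, at q = 6

Short-run supply begins at min AVC. From VC = 113q - 36q^2 + 3q^3, AVC = 113 - 36q + 3q^2.
At the minimum of AVC, MC = AVC. MC = 113 - 72q + 9q^2; setting MC = AVC gives 6q^2 - 36q = 0, so q = 6. min AVC = 5.
For P < $5 the firm produces nothing.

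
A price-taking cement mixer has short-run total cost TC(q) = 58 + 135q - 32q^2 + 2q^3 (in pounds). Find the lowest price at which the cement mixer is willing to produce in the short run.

The shutdown price is the minimum of AVC. VC = 135q - 32q^2 + 2q^3, so AVC = 135 - 32q + 2q^2.
At the minimum of AVC, MC = AVC. MC = 135 - 64q + 6q^2; setting MC = AVC gives 4q^2 - 32q = 0, so q = 8. min AVC = 7.
So the shutdown price is £7.

£7 per unit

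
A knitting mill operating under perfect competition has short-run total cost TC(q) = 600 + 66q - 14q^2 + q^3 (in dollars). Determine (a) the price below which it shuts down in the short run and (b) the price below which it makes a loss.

Shutdown price = min AVC. AVC = 66 - 14q + q^2, with vertex at q = 7 and minimum $17.
ATC = 600/q + 66 - 14q + q^2. Setting dATC/dq = −600/q^2 − 14 + 2q = 0 gives q = 10 (since 2·10^3 − 14·10^2 = 600).
min ATC = 600/10 + 66 − 14·10 + 10^2 = $86. That is the break-even price.
Between these two prices the firm operates at a loss; above $86 it earns a profit.

Shutdown price = $17; break-even price = $86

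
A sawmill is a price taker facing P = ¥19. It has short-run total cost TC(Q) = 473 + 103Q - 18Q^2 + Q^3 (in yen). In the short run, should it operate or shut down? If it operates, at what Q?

Shut down

From TC, MC = TC'(Q) = 103 - 36Q + 3Q^2 and AVC = VC/Q = 103 - 18Q + Q^2.
AVC is minimized where dAVC/dQ = -18 + 2Q = 0, at Q = 9; min AVC = 103 - 18·9 + 9^2 = ¥22.
P = ¥19 lies below min AVC = ¥22; no output level covers variable cost.
Shutting down limits the loss to fixed cost, ¥473.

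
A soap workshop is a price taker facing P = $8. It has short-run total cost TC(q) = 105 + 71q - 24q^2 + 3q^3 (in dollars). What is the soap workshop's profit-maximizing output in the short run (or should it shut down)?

From TC, MC = TC'(q) = 71 - 48q + 9q^2 and AVC = VC/q = 71 - 24q + 3q^2.
AVC hits its minimum where MC = AVC, at q = 4, giving min AVC = 71 - 24·4 + 3·4^2 = $23.
With P < min AVC ($8 < $23), every unit sold adds to the loss.
Shutting down limits the loss to fixed cost, $105.

Shut down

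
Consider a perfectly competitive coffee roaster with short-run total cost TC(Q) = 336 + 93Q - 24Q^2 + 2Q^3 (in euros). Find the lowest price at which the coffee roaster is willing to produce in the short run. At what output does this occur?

€21 per unit, at Q = 6

The shutdown price is the minimum of AVC. VC = 93Q - 24Q^2 + 2Q^3, so AVC = 93 - 24Q + 2Q^2.
At the minimum of AVC, MC = AVC. MC = 93 - 48Q + 6Q^2; setting MC = AVC gives 4Q^2 - 24Q = 0, so Q = 6. min AVC = 21.
The firm shuts down for any P below €21.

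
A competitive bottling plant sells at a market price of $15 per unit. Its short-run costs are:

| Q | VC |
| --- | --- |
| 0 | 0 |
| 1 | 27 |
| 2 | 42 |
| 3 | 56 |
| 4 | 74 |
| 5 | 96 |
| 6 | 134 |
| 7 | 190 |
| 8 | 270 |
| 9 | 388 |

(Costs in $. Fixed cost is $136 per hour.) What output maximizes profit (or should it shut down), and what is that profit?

Q = 0 (shut down); profit = -$136

Tabulate TR − TC: Q=0: -136; Q=1: -148; Q=2: -148; Q=3: -147; Q=4: -150; Q=5: -157; Q=6: -180; Q=7: -221; Q=8: -286; Q=9: -389.
Profit is highest at Q = 0. Equivalently, the lowest AVC in the table is 74/4 ≈ $18.50 at Q = 4, and P = $15 falls below it — price never covers variable cost, so the firm shuts down and loses only its fixed cost.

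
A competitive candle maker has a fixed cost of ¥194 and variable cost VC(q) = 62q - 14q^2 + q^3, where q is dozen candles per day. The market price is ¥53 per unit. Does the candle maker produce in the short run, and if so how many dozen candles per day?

Strip out fixed cost: VC = 62q - 14q^2 + q^3. Then AVC = 62 - 14q + q^2 and MC = 62 - 28q + 3q^2.
The AVC parabola has its vertex at q = 14/2 = 7, where AVC = 62 - 14·7 + 7^2 = ¥13.
Since P = ¥53 ≥ min AVC = ¥13, price covers variable cost and the firm should produce.
Solving P = MC: 9 - 28q + 3q^2 = 0 ⇒ q = 1/3 or 9. On the upward-sloping branch, q* = 9.
Check: AVC at q = 9 is ¥17 ≤ P, so revenue covers variable cost.
Profit = P·q − TC = 53·9 − 347 = ¥130.

Produce at q = 9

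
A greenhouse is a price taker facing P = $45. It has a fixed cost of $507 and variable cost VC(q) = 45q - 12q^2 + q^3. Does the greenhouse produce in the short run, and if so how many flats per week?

Produce at q = 8

From TC, MC = TC'(q) = 45 - 24q + 3q^2 and AVC = VC/q = 45 - 12q + q^2.
AVC is minimized where dAVC/dq = -12 + 2q = 0, at q = 6; min AVC = 45 - 12·6 + 6^2 = $9.
Since P = $45 ≥ min AVC = $9, price covers variable cost and the firm should produce.
P = MC gives -24q + 3q^2 = 0, with roots 0 and 8. Take the larger (rising MC): q* = 8.
Check: AVC at q = 8 is $13 ≤ P, so revenue covers variable cost.
Profit = P·q − TC = 45·8 − 611 = -$251, a loss, but smaller than the $507 fixed cost the firm would lose by shutting down.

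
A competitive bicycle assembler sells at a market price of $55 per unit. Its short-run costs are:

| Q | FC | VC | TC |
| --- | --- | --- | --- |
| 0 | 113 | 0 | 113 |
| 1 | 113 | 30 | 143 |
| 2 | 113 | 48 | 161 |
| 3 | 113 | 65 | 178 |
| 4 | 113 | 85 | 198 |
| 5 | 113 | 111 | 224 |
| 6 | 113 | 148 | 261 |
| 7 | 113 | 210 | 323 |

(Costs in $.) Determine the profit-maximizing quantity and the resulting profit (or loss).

Q = 6; profit = $69

Tabulate TR − TC: Q=0: -113; Q=1: -88; Q=2: -51; Q=3: -13; Q=4: 22; Q=5: 51; Q=6: 69; Q=7: 62.
Profit is maximized at Q = 6. AVC there is 148/6 = $24.67 ≤ P, so producing beats shutting down (which would give -$113).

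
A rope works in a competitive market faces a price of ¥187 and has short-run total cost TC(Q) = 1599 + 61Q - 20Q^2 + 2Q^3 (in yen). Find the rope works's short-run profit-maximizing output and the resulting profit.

Profit = -¥303 at Q = 9

AVC = 61 - 20Q + 2Q^2; min AVC = ¥11 at Q = 5. Since P = ¥187 ≥ min AVC, the firm produces.
MC = 61 - 40Q + 6Q^2. Setting P = MC and taking the root on the rising branch gives Q* = 9.
TR = 187·9 = 1683. TC = 1599 + 387 = 1986. Profit = 1683 − 1986 = -¥303.
That loss of ¥303 beats the ¥1599 the firm would lose by shutting down; producing recovers ¥1296 of fixed cost.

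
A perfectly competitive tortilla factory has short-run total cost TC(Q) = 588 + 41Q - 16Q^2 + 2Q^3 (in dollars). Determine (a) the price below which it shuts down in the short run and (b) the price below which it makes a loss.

Shutdown price = $9; break-even price = $111

Shutdown price = min AVC. AVC = 41 - 16Q + 2Q^2, with vertex at Q = 4 and minimum $9.
ATC = 588/Q + 41 - 16Q + 2Q^2. Setting dATC/dQ = −588/Q^2 − 16 + 4Q = 0 gives Q = 7 (since 4·7^3 − 16·7^2 = 588).
min ATC = 588/7 + 41 − 16·7 + 2·7^2 = $111. That is the break-even price.
Between these two prices the firm operates at a loss; above $111 it earns a profit.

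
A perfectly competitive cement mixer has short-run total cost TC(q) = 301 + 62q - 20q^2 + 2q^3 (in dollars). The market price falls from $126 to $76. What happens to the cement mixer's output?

MC = 62 - 40q + 6q^2; the shutdown threshold is min AVC = $12 (at q = 5).
With P = $126 above the shutdown price, P = MC gives q = 8.
At P = $76 ≥ min AVC, set P = MC: q = 7. The firm stays open but cuts output.

Output falls from 8 to 7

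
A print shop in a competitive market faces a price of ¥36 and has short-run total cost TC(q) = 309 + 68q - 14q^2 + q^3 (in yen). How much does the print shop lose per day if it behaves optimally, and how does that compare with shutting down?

AVC = 68 - 14q + q^2; min AVC = ¥19 at q = 7. Since P = ¥36 ≥ min AVC, the firm produces.
MC = 68 - 28q + 3q^2. Setting P = MC and taking the root on the rising branch gives q* = 8.
TR = 36·8 = 288. TC = 309 + 160 = 469. Profit = 288 − 469 = -¥181.
Shutting down would mean losing the fixed cost of ¥309, so operating at a loss of ¥181 is better by ¥128.

Profit = -¥181 at q = 8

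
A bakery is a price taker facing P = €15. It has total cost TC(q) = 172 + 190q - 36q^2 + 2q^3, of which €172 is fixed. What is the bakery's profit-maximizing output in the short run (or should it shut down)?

Shut down

Variable cost is VC = 190q - 36q^2 + 2q^3, so AVC = VC/q = 190 - 36q + 2q^2 and MC = dTC/dq = 190 - 72q + 6q^2.
AVC is minimized where dAVC/dq = -36 + 4q = 0, at q = 9; min AVC = 190 - 36·9 + 2·9^2 = €28.
With P < min AVC (€15 < €28), every unit sold adds to the loss.
Shutting down limits the loss to fixed cost, €172.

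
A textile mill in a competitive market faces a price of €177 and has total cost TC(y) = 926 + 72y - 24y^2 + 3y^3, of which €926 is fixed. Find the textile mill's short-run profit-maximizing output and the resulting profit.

Profit = -€44 at y = 7

AVC = 72 - 24y + 3y^2; min AVC = €24 at y = 4. Since P = €177 ≥ min AVC, the firm produces.
With MC = 72 - 48y + 9y^2, P = MC on the upward-sloping part at y* = 7.
TR = 177·7 = 1239. TC = 926 + 357 = 1283. Profit = 1239 − 1283 = -€44.
That loss of €44 beats the €926 the firm would lose by shutting down; producing recovers €882 of fixed cost.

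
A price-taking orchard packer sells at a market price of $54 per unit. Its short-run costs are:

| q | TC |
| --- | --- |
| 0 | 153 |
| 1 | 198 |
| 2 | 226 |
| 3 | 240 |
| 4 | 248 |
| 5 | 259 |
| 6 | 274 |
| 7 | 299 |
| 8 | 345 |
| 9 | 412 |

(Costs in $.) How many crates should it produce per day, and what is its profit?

Tabulate TR − TC: q=0: -153; q=1: -144; q=2: -118; q=3: -78; q=4: -32; q=5: 11; q=6: 50; q=7: 79; q=8: 87; q=9: 74.
Profit is maximized at q = 8. AVC there is 192/8 = $24 ≤ P, so producing beats shutting down (which would give -$153).

q = 8; profit = $87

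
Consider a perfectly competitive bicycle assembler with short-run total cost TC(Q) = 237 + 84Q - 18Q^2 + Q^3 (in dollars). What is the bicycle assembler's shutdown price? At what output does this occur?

Short-run supply begins at min AVC. From VC = 84Q - 18Q^2 + Q^3, AVC = 84 - 18Q + Q^2.
dAVC/dQ = -18 + 2Q = 0 gives Q = 9. min AVC = 84 - 18·9 + 9^2 = 3.
For P < $3 the firm produces nothing.

$3 per unit, at Q = 9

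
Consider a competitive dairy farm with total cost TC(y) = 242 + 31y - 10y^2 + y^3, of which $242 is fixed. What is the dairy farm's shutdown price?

$6 per unit

The firm shuts down when price falls below the minimum of average variable cost. AVC = VC/y = 31 - 10y + y^2.
At the minimum of AVC, MC = AVC. MC = 31 - 20y + 3y^2; setting MC = AVC gives 2y^2 - 10y = 0, so y = 5. min AVC = 6.
So the shutdown price is $6.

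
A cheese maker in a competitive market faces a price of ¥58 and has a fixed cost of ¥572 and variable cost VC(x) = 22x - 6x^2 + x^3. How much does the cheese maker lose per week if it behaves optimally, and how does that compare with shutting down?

Profit = -¥356 at x = 6

AVC = 22 - 6x + x^2 has its minimum ¥13 at x = 3; price ¥58 clears that bar, so the firm operates.
With MC = 22 - 12x + 3x^2, P = MC on the upward-sloping part at x* = 6.
TR = 58·6 = 348. TC = 572 + 132 = 704. Profit = 348 − 704 = -¥356.
That loss of ¥356 beats the ¥572 the firm would lose by shutting down; producing recovers ¥216 of fixed cost.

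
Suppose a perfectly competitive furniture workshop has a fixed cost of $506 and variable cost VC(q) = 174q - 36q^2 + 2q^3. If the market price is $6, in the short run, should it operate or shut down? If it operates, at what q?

Shut down

From TC, MC = TC'(q) = 174 - 72q + 6q^2 and AVC = VC/q = 174 - 36q + 2q^2.
AVC hits its minimum where MC = AVC, at q = 9, giving min AVC = 174 - 36·9 + 2·9^2 = $12.
Since P = $6 < min AVC = $12, price fails to cover variable cost at any output.
Shutting down limits the loss to fixed cost, $506.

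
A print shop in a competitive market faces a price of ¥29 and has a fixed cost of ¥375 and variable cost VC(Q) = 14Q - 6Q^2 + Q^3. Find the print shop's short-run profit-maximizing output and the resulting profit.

Profit = -¥275 at Q = 5

AVC = 14 - 6Q + Q^2; min AVC = ¥5 at Q = 3. Since P = ¥29 ≥ min AVC, the firm produces.
With MC = 14 - 12Q + 3Q^2, P = MC on the upward-sloping part at Q* = 5.
TR = 29·5 = 145. TC = 375 + 45 = 420. Profit = 145 − 420 = -¥275.
Shutting down would mean losing the fixed cost of ¥375, so operating at a loss of ¥275 is better by ¥100.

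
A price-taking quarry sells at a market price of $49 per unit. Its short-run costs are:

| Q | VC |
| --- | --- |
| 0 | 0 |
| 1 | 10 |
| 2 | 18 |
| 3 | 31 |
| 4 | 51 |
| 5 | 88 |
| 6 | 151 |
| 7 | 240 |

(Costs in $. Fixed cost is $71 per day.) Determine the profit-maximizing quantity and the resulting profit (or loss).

Q = 5; profit = $86

Profit at each row (π = 49Q − TC): Q=0: -71; Q=1: -32; Q=2: 9; Q=3: 45; Q=4: 74; Q=5: 86; Q=6: 72; Q=7: 32.
Profit is maximized at Q = 5. AVC there is 88/5 = $17.60 ≤ P, so producing beats shutting down (which would give -$71).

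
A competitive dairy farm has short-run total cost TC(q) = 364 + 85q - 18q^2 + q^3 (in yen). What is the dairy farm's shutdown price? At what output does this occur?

Short-run supply begins at min AVC. From VC = 85q - 18q^2 + q^3, AVC = 85 - 18q + q^2.
dAVC/dq = -18 + 2q = 0 gives q = 9. min AVC = 85 - 18·9 + 9^2 = 4.
The firm shuts down for any P below ¥4.

¥4 per unit, at q = 9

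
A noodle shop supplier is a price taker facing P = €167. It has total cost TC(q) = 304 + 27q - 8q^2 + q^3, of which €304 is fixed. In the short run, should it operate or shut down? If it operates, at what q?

Strip out fixed cost: VC = 27q - 8q^2 + q^3. Then AVC = 27 - 8q + q^2 and MC = 27 - 16q + 3q^2.
AVC hits its minimum where MC = AVC, at q = 4, giving min AVC = 27 - 8·4 + 4^2 = €11.
Since P = €167 ≥ min AVC = €11, price covers variable cost and the firm should produce.
P = MC gives -140 - 16q + 3q^2 = 0, with roots -14/3 and 10. Take the larger (rising MC): q* = 10.
Check: AVC at q = 10 is €47 ≤ P, so revenue covers variable cost.
Profit = P·q − TC = 167·10 − 774 = €896.

Produce at q = 10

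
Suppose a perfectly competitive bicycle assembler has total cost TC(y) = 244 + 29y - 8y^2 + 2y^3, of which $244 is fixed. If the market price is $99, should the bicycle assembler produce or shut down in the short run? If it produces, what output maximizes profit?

Produce at y = 5

From TC, MC = TC'(y) = 29 - 16y + 6y^2 and AVC = VC/y = 29 - 8y + 2y^2.
AVC is minimized where dAVC/dy = -8 + 4y = 0, at y = 2; min AVC = 29 - 8·2 + 2·2^2 = $21.
Since P = $99 ≥ min AVC = $21, price covers variable cost and the firm should produce.
P = MC gives -70 - 16y + 6y^2 = 0, with roots -7/3 and 5. Take the larger (rising MC): y* = 5.
Check: AVC at y = 5 is $39 ≤ P, so revenue covers variable cost.
Profit = P·y − TC = 99·5 − 439 = $56.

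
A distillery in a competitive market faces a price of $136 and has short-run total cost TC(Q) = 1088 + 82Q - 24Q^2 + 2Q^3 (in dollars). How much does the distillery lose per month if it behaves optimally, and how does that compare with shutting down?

Profit = -$116 at Q = 9

AVC = 82 - 24Q + 2Q^2; min AVC = $10 at Q = 6. Since P = $136 ≥ min AVC, the firm produces.
With MC = 82 - 48Q + 6Q^2, P = MC on the upward-sloping part at Q* = 9.
TR = 136·9 = 1224. TC = 1088 + 252 = 1340. Profit = 1224 − 1340 = -$116.
That loss of $116 beats the $1088 the firm would lose by shutting down; producing recovers $972 of fixed cost.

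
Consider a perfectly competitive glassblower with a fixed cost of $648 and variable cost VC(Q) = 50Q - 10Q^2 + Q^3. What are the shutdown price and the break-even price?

Shutdown price = min AVC. AVC = 50 - 10Q + Q^2, with vertex at Q = 5 and minimum $25.
ATC = 648/Q + 50 - 10Q + Q^2. Setting dATC/dQ = −648/Q^2 − 10 + 2Q = 0 gives Q = 9 (since 2·9^3 − 10·9^2 = 648).
min ATC = 648/9 + 50 − 10·9 + 9^2 = $113. That is the break-even price.
Between these two prices the firm operates at a loss; above $113 it earns a profit.

Shutdown price = $25; break-even price = $113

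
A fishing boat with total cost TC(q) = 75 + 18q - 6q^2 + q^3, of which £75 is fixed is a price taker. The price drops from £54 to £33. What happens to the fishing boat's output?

Output falls from 6 to 5

MC = 18 - 12q + 3q^2; the shutdown threshold is min AVC = £9 (at q = 3).
At P = £54 ≥ min AVC, set P = MC on the rising branch: q = 6.
At P = £33 ≥ min AVC, set P = MC: q = 5. The firm stays open but cuts output.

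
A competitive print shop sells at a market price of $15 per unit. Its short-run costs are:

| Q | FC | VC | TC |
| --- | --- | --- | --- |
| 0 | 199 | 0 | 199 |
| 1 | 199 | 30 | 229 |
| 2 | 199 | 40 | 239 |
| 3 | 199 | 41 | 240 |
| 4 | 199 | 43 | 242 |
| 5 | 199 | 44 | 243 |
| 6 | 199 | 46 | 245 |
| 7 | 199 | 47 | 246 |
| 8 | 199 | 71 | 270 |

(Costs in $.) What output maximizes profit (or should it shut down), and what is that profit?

Q = 7; profit = -$141

Profit at each row (π = 15Q − TC): Q=0: -199; Q=1: -214; Q=2: -209; Q=3: -195; Q=4: -182; Q=5: -168; Q=6: -155; Q=7: -141; Q=8: -150.
Profit is maximized at Q = 7. AVC there is 47/7 = $6.71 ≤ P, so producing beats shutting down (which would give -$199).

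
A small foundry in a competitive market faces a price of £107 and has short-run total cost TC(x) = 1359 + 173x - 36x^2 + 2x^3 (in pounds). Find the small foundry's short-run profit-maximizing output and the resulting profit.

AVC = 173 - 36x + 2x^2; min AVC = £11 at x = 9. Since P = £107 ≥ min AVC, the firm produces.
With MC = 173 - 72x + 6x^2, P = MC on the upward-sloping part at x* = 11.
TR = 107·11 = 1177. TC = 1359 + 209 = 1568. Profit = 1177 − 1568 = -£391.
By producing, the firm covers all variable cost plus £968 of fixed cost; shutting down would lose the full £1359.

Profit = -£391 at x = 11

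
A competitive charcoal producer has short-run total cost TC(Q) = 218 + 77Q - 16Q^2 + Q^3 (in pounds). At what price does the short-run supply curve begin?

£13 per unit

Short-run supply begins at min AVC. From VC = 77Q - 16Q^2 + Q^3, AVC = 77 - 16Q + Q^2.
At the minimum of AVC, MC = AVC. MC = 77 - 32Q + 3Q^2; setting MC = AVC gives 2Q^2 - 16Q = 0, so Q = 8. min AVC = 13.
For P < £13 the firm produces nothing.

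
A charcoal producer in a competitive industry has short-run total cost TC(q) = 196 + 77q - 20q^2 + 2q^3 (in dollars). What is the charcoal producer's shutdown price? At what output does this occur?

Short-run supply begins at min AVC. From VC = 77q - 20q^2 + 2q^3, AVC = 77 - 20q + 2q^2.
At the minimum of AVC, MC = AVC. MC = 77 - 40q + 6q^2; setting MC = AVC gives 4q^2 - 20q = 0, so q = 5. min AVC = 27.
So the shutdown price is $27.

$27 per unit, at q = 5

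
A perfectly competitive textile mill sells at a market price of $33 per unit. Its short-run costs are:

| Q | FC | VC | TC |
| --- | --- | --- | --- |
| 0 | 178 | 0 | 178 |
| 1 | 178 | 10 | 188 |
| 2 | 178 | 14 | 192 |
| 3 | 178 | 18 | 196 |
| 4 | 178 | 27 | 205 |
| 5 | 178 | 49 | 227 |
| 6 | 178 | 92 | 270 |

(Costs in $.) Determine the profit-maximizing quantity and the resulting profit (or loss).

Q = 5; profit = -$62

Profit at each row (π = 33Q − TC): Q=0: -178; Q=1: -155; Q=2: -126; Q=3: -97; Q=4: -73; Q=5: -62; Q=6: -72.
Profit is maximized at Q = 5. AVC there is 49/5 = $9.80 ≤ P, so producing beats shutting down (which would give -$178).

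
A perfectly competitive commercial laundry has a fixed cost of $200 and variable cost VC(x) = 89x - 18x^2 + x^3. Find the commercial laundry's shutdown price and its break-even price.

Shutdown price = min AVC. AVC = 89 - 18x + x^2, with vertex at x = 9 and minimum $8.
ATC = 200/x + 89 - 18x + x^2. Setting dATC/dx = −200/x^2 − 18 + 2x = 0 gives x = 10 (since 2·10^3 − 18·10^2 = 200).
min ATC = 200/10 + 89 − 18·10 + 10^2 = $29. That is the break-even price.
Between these two prices the firm operates at a loss; above $29 it earns a profit.

Shutdown price = $8; break-even price = $29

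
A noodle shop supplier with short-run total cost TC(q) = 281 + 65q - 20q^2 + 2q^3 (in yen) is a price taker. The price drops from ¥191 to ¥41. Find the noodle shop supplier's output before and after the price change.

MC = 65 - 40q + 6q^2; the shutdown threshold is min AVC = ¥15 (at q = 5).
At P = ¥191 ≥ min AVC, set P = MC on the rising branch: q = 9.
At P = ¥41 ≥ min AVC, set P = MC: q = 6. The firm stays open but cuts output.

Output falls from 9 to 6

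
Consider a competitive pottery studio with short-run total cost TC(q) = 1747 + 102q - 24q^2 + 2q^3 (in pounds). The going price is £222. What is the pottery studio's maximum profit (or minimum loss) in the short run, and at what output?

AVC = 102 - 24q + 2q^2 has its minimum £30 at q = 6; price £222 clears that bar, so the firm operates.
With MC = 102 - 48q + 6q^2, P = MC on the upward-sloping part at q* = 10.
TR = 222·10 = 2220. TC = 1747 + 620 = 2367. Profit = 2220 − 2367 = -£147.
That loss of £147 beats the £1747 the firm would lose by shutting down; producing recovers £1600 of fixed cost.

Profit = -£147 at q = 10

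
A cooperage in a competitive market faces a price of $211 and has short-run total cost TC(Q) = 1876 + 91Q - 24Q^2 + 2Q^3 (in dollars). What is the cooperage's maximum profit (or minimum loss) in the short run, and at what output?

AVC = 91 - 24Q + 2Q^2; min AVC = $19 at Q = 6. Since P = $211 ≥ min AVC, the firm produces.
With MC = 91 - 48Q + 6Q^2, P = MC on the upward-sloping part at Q* = 10.
TR = 211·10 = 2110. TC = 1876 + 510 = 2386. Profit = 2110 − 2386 = -$276.
Shutting down would mean losing the fixed cost of $1876, so operating at a loss of $276 is better by $1600.

Profit = -$276 at Q = 10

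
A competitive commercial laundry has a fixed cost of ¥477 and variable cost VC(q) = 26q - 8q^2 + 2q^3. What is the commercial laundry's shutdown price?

The shutdown price is the minimum of AVC. VC = 26q - 8q^2 + 2q^3, so AVC = 26 - 8q + 2q^2.
dAVC/dq = -8 + 4q = 0 gives q = 2. min AVC = 26 - 8·2 + 2·2^2 = 18.
The firm shuts down for any P below ¥18.

¥18 per unit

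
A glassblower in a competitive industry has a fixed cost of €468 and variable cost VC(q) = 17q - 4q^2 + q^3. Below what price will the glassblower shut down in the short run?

The shutdown price is the minimum of AVC. VC = 17q - 4q^2 + q^3, so AVC = 17 - 4q + q^2.
At the minimum of AVC, MC = AVC. MC = 17 - 8q + 3q^2; setting MC = AVC gives 2q^2 - 4q = 0, so q = 2. min AVC = 13.
So the shutdown price is €13.

€13 per unit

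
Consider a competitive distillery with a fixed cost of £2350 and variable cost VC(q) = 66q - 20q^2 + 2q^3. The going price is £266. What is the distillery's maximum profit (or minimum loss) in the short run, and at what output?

AVC = 66 - 20q + 2q^2 has its minimum £16 at q = 5; price £266 clears that bar, so the firm operates.
MC = 66 - 40q + 6q^2. Setting P = MC and taking the root on the rising branch gives q* = 10.
TR = 266·10 = 2660. TC = 2350 + 660 = 3010. Profit = 2660 − 3010 = -£350.
Shutting down would mean losing the fixed cost of £2350, so operating at a loss of £350 is better by £2000.

Profit = -£350 at q = 10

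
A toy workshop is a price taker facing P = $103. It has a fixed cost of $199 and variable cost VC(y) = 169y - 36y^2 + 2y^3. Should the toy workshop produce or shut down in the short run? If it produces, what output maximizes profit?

Produce at y = 11

Strip out fixed cost: VC = 169y - 36y^2 + 2y^3. Then AVC = 169 - 36y + 2y^2 and MC = 169 - 72y + 6y^2.
The AVC parabola has its vertex at y = 36/4 = 9, where AVC = 169 - 36·9 + 2·9^2 = $7.
P = $103 exceeds min AVC = $7, so the firm stays open.
P = MC gives 66 - 72y + 6y^2 = 0, with roots 1 and 11. Take the larger (rising MC): y* = 11.
Check: AVC at y = 11 is $15 ≤ P, so revenue covers variable cost.
Profit = P·y − TC = 103·11 − 364 = $769.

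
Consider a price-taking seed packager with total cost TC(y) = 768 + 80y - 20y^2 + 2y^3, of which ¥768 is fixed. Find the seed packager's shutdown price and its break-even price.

Shutdown price = ¥30; break-even price = ¥144

Shutdown price = min AVC. AVC = 80 - 20y + 2y^2, with vertex at y = 5 and minimum ¥30.
ATC = 768/y + 80 - 20y + 2y^2. Setting dATC/dy = −768/y^2 − 20 + 4y = 0 gives y = 8 (since 4·8^3 − 20·8^2 = 768).
min ATC = 768/8 + 80 − 20·8 + 2·8^2 = ¥144. That is the break-even price.
Between these two prices the firm operates at a loss; above ¥144 it earns a profit.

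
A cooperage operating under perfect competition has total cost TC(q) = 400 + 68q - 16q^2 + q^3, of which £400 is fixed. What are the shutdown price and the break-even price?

Shutdown price = £4; break-even price = £48

AVC = 68 - 16q + q^2; minimized at q = 8, giving min AVC = £4. That is the shutdown price.
ATC = 400/q + 68 - 16q + q^2. Setting dATC/dq = −400/q^2 − 16 + 2q = 0 gives q = 10 (since 2·10^3 − 16·10^2 = 400).
min ATC = 400/10 + 68 − 16·10 + 10^2 = £48. That is the break-even price.
Between these two prices the firm operates at a loss; above £48 it earns a profit.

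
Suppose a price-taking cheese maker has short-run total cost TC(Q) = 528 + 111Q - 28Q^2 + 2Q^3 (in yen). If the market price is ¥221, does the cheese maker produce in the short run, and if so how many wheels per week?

Produce at Q = 11

Strip out fixed cost: VC = 111Q - 28Q^2 + 2Q^3. Then AVC = 111 - 28Q + 2Q^2 and MC = 111 - 56Q + 6Q^2.
AVC hits its minimum where MC = AVC, at Q = 7, giving min AVC = 111 - 28·7 + 2·7^2 = ¥13.
Because ¥221 ≥ ¥13, revenue can cover variable cost; the firm operates.
Set P = MC: 221 = 111 - 56Q + 6Q^2 → -110 - 56Q + 6Q^2 = 0. The roots are Q = -5/3 and Q = 11; the profit-maximizing output is on the rising part of MC, so Q* = 11.
Check: AVC at Q = 11 is ¥45 ≤ P, so revenue covers variable cost.
Profit = P·Q − TC = 221·11 − 1023 = ¥1408.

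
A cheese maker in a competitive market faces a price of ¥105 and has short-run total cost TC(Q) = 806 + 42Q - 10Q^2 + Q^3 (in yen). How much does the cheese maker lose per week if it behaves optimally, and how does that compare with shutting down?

Profit = -¥158 at Q = 9

AVC = 42 - 10Q + Q^2; min AVC = ¥17 at Q = 5. Since P = ¥105 ≥ min AVC, the firm produces.
MC = 42 - 20Q + 3Q^2. Setting P = MC and taking the root on the rising branch gives Q* = 9.
TR = 105·9 = 945. TC = 806 + 297 = 1103. Profit = 945 − 1103 = -¥158.
That loss of ¥158 beats the ¥806 the firm would lose by shutting down; producing recovers ¥648 of fixed cost.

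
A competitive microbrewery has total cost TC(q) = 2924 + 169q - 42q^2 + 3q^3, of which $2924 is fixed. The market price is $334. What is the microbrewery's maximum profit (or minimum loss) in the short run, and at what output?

Profit = -$20 at q = 11

AVC = 169 - 42q + 3q^2; min AVC = $22 at q = 7. Since P = $334 ≥ min AVC, the firm produces.
MC = 169 - 84q + 9q^2. Setting P = MC and taking the root on the rising branch gives q* = 11.
TR = 334·11 = 3674. TC = 2924 + 770 = 3694. Profit = 3674 − 3694 = -$20.
By producing, the firm covers all variable cost plus $2904 of fixed cost; shutting down would lose the full $2924.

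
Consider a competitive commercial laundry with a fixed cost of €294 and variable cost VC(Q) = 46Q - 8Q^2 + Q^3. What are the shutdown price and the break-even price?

Shutdown price = min AVC. AVC = 46 - 8Q + Q^2, with vertex at Q = 4 and minimum €30.
ATC = 294/Q + 46 - 8Q + Q^2. Setting dATC/dQ = −294/Q^2 − 8 + 2Q = 0 gives Q = 7 (since 2·7^3 − 8·7^2 = 294).
min ATC = 294/7 + 46 − 8·7 + 7^2 = €81. That is the break-even price.
Between these two prices the firm operates at a loss; above €81 it earns a profit.

Shutdown price = €30; break-even price = €81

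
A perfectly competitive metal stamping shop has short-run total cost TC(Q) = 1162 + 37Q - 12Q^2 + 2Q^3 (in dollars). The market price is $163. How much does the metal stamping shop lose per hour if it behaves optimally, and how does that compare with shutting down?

AVC = 37 - 12Q + 2Q^2 has its minimum $19 at Q = 3; price $163 clears that bar, so the firm operates.
With MC = 37 - 24Q + 6Q^2, P = MC on the upward-sloping part at Q* = 7.
TR = 163·7 = 1141. TC = 1162 + 357 = 1519. Profit = 1141 − 1519 = -$378.
That loss of $378 beats the $1162 the firm would lose by shutting down; producing recovers $784 of fixed cost.

Profit = -$378 at Q = 7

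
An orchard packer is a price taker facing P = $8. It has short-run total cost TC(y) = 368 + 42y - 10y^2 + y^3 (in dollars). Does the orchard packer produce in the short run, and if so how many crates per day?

Variable cost is VC = 42y - 10y^2 + y^3, so AVC = VC/y = 42 - 10y + y^2 and MC = dTC/dy = 42 - 20y + 3y^2.
AVC is minimized where dAVC/dy = -10 + 2y = 0, at y = 5; min AVC = 42 - 10·5 + 5^2 = $17.
Since P = $8 < min AVC = $17, price fails to cover variable cost at any output.
Best response: produce nothing and absorb the $368 fixed cost.

Shut down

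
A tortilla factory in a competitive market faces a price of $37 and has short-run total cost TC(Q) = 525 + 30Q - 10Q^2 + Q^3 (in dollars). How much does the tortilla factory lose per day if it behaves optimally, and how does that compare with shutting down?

AVC = 30 - 10Q + Q^2; min AVC = $5 at Q = 5. Since P = $37 ≥ min AVC, the firm produces.
With MC = 30 - 20Q + 3Q^2, P = MC on the upward-sloping part at Q* = 7.
TR = 37·7 = 259. TC = 525 + 63 = 588. Profit = 259 − 588 = -$329.
By producing, the firm covers all variable cost plus $196 of fixed cost; shutting down would lose the full $525.

Profit = -$329 at Q = 7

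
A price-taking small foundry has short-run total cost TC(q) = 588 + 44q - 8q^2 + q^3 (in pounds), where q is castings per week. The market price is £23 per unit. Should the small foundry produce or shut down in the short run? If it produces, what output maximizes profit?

Shut down

Strip out fixed cost: VC = 44q - 8q^2 + q^3. Then AVC = 44 - 8q + q^2 and MC = 44 - 16q + 3q^2.
AVC hits its minimum where MC = AVC, at q = 4, giving min AVC = 44 - 8·4 + 4^2 = £28.
With P < min AVC (£23 < £28), every unit sold adds to the loss.
Shutting down limits the loss to fixed cost, £588.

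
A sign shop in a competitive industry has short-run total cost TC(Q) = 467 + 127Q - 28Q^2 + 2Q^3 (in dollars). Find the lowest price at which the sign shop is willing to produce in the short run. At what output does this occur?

$29 per unit, at Q = 7

Short-run supply begins at min AVC. From VC = 127Q - 28Q^2 + 2Q^3, AVC = 127 - 28Q + 2Q^2.
dAVC/dQ = -28 + 4Q = 0 gives Q = 7. min AVC = 127 - 28·7 + 2·7^2 = 29.
The firm shuts down for any P below $29.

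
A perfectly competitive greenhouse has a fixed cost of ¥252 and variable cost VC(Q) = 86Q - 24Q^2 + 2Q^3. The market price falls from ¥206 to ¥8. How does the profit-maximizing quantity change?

Output falls from 10 to 0 (the firm shuts down)

AVC = 86 - 24Q + 2Q^2, minimized at Q = 6 where min AVC = ¥14. MC = 86 - 48Q + 6Q^2.
With P = ¥206 above the shutdown price, P = MC gives Q = 10.
At P = ¥8 < min AVC = ¥14, price no longer covers variable cost at any output, so the firm shuts down: Q = 0.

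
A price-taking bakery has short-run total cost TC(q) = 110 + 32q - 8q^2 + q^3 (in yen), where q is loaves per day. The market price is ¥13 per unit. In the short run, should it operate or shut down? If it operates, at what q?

Shut down

Variable cost is VC = 32q - 8q^2 + q^3, so AVC = VC/q = 32 - 8q + q^2 and MC = dTC/dq = 32 - 16q + 3q^2.
AVC is minimized where dAVC/dq = -8 + 2q = 0, at q = 4; min AVC = 32 - 8·4 + 4^2 = ¥16.
Since P = ¥13 < min AVC = ¥16, price fails to cover variable cost at any output.
Shutting down limits the loss to fixed cost, ¥110.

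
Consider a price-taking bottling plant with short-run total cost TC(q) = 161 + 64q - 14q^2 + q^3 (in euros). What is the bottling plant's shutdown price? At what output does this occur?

Short-run supply begins at min AVC. From VC = 64q - 14q^2 + q^3, AVC = 64 - 14q + q^2.
At the minimum of AVC, MC = AVC. MC = 64 - 28q + 3q^2; setting MC = AVC gives 2q^2 - 14q = 0, so q = 7. min AVC = 15.
The firm shuts down for any P below €15.

€15 per unit, at q = 7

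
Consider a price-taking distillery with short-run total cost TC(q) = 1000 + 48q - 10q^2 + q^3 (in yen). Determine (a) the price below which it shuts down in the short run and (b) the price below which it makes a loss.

Shutdown price = min AVC. AVC = 48 - 10q + q^2, with vertex at q = 5 and minimum ¥23.
ATC = 1000/q + 48 - 10q + q^2. Setting dATC/dq = −1000/q^2 − 10 + 2q = 0 gives q = 10 (since 2·10^3 − 10·10^2 = 1000).
min ATC = 1000/10 + 48 − 10·10 + 10^2 = ¥148. That is the break-even price.
For ¥23 ≤ P < ¥148 the firm produces at a loss; below ¥23 it shuts down.

Shutdown price = ¥23; break-even price = ¥148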